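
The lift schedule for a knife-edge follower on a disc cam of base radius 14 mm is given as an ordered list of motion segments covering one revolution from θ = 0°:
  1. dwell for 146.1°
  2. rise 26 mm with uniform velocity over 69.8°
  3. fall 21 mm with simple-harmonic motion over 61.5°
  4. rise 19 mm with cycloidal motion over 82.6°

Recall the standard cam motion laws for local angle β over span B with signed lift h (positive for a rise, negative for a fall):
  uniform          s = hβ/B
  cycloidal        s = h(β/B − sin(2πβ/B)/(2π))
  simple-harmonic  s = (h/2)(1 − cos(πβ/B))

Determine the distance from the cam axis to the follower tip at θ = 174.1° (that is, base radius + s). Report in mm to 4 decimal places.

seg 1 [0°–146.1°] dwell: s stays 0.0000
seg 2 [146.1°–215.9°] uniform, h=26: θ=174.1° here. β=28, B=69.8. 26·28/69.8 = 10.4298 → s = 10.4298
radial distance = base radius + s = 14 + 10.4298 = 24.4298

24.4298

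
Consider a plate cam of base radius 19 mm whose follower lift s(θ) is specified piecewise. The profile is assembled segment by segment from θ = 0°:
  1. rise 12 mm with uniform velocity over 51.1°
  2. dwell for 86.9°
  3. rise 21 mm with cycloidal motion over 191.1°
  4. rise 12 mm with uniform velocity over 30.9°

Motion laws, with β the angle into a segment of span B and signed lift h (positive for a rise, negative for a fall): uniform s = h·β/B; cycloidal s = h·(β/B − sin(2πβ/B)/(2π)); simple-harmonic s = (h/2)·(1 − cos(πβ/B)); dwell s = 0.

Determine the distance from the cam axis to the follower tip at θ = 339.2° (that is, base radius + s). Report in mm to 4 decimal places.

seg 1 [0°–51.1°] uniform, h=12: full span → s += 12 → s = 12.0000
seg 2 [51.1°–138°] dwell: s stays 12.0000
seg 3 [138°–329.1°] cycloidal, h=21: full span → s += 21 → s = 33.0000
seg 4 [329.1°–360°] uniform, h=12: θ=339.2° here. β=10.1, B=30.9. 12·10.1/30.9 = 3.9223 → s = 36.9223
radial distance = base radius + s = 19 + 36.9223 = 55.9223

55.9223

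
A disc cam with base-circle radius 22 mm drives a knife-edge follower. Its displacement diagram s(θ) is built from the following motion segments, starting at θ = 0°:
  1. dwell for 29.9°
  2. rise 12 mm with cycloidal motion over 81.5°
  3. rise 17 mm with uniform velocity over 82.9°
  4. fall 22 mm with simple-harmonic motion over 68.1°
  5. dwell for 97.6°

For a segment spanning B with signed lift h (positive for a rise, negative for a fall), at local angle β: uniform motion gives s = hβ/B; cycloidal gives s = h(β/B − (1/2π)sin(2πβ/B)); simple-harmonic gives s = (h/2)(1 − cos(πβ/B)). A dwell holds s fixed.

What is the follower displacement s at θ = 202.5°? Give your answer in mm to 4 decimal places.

seg 1 [0°–29.9°] dwell: s stays 0.0000
seg 2 [29.9°–111.4°] cycloidal, h=12: full span → s += 12 → s = 12.0000
seg 3 [111.4°–194.3°] uniform, h=17: full span → s += 17 → s = 29.0000
seg 4 [194.3°–262.4°] simple-harmonic, h=-22: θ=202.5° here. β=8.2, B=68.1. -22/2·(1 − cos(π·0.1204)) = -0.7777 → s = 28.2223

28.2223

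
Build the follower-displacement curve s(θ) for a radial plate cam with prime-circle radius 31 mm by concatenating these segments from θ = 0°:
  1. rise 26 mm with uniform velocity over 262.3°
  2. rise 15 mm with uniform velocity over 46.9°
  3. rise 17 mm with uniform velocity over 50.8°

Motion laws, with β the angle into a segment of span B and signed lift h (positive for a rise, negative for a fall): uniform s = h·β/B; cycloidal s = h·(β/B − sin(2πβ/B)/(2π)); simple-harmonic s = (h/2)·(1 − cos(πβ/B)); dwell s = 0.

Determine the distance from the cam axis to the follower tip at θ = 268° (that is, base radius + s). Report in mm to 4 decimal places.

seg 1 [0°–262.3°] uniform, h=26: full span → s += 26 → s = 26.0000
seg 2 [262.3°–309.2°] uniform, h=15: θ=268° here. β=5.7, B=46.9. 15·5.7/46.9 = 1.8230 → s = 27.8230
radial distance = base radius + s = 31 + 27.8230 = 58.8230

58.8230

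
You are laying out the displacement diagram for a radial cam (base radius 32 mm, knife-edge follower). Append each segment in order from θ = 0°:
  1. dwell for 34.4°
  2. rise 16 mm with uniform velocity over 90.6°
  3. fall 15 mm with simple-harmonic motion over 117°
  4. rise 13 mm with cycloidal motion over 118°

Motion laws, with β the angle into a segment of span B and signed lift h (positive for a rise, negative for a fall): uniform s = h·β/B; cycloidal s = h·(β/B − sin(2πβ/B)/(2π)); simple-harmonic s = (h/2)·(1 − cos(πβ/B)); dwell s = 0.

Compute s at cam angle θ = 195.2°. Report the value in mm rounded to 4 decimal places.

seg 1 [0°–34.4°] dwell: s stays 0.0000
seg 2 [34.4°–125°] uniform, h=16: full span → s += 16 → s = 16.0000
seg 3 [125°–242°] simple-harmonic, h=-15: θ=195.2° here. β=70.2, B=117. -15/2·(1 − cos(π·0.6000)) = -9.8176 → s = 6.1824

6.1824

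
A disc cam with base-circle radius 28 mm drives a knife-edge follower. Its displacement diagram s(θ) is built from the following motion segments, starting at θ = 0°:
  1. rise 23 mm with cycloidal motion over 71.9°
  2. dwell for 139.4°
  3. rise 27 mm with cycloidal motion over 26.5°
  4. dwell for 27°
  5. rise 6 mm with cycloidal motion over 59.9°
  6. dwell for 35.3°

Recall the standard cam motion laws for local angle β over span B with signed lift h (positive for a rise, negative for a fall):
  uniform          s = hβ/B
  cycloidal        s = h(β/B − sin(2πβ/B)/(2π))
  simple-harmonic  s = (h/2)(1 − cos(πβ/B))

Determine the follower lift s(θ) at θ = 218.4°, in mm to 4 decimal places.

seg 1 [0°–71.9°] cycloidal, h=23: full span → s += 23 → s = 23.0000
seg 2 [71.9°–211.3°] dwell: s stays 23.0000
seg 3 [211.3°–237.8°] cycloidal, h=27: θ=218.4° here. β=7.1, B=26.5. 27·(0.2679 − sin(2π·0.2679)/(2π)) = 2.9640 → s = 25.9640

25.9640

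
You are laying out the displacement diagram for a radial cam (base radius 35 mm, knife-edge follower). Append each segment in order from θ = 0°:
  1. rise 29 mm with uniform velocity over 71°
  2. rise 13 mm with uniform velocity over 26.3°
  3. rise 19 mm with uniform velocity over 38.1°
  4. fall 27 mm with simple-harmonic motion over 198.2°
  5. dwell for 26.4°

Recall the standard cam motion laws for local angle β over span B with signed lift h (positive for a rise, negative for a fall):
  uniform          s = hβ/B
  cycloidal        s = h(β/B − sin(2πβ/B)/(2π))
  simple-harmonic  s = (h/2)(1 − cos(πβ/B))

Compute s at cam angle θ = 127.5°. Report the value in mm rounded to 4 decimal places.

seg 1 [0°–71°] uniform, h=29: full span → s += 29 → s = 29.0000
seg 2 [71°–97.3°] uniform, h=13: full span → s += 13 → s = 42.0000
seg 3 [97.3°–135.4°] uniform, h=19: θ=127.5° here. β=30.2, B=38.1. 19·30.2/38.1 = 15.0604 → s = 57.0604

57.0604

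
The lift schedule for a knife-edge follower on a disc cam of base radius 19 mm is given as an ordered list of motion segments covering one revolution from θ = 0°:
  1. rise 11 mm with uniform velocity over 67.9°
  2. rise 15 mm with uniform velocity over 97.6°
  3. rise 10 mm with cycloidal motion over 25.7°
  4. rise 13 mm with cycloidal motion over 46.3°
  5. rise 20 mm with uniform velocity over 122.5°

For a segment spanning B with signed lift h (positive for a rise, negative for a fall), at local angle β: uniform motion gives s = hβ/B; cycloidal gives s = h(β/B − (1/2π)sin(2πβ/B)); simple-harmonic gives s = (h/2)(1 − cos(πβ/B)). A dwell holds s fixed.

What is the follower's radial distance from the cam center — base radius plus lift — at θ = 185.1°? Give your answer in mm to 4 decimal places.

seg 1 [0°–67.9°] uniform, h=11: full span → s += 11 → s = 11.0000
seg 2 [67.9°–165.5°] uniform, h=15: full span → s += 15 → s = 26.0000
seg 3 [165.5°–191.2°] cycloidal, h=10: θ=185.1° here. β=19.6, B=25.7. 10·(0.7626 − sin(2π·0.7626)/(2π)) = 9.2130 → s = 35.2130
radial distance = base radius + s = 19 + 35.2130 = 54.2130

54.2130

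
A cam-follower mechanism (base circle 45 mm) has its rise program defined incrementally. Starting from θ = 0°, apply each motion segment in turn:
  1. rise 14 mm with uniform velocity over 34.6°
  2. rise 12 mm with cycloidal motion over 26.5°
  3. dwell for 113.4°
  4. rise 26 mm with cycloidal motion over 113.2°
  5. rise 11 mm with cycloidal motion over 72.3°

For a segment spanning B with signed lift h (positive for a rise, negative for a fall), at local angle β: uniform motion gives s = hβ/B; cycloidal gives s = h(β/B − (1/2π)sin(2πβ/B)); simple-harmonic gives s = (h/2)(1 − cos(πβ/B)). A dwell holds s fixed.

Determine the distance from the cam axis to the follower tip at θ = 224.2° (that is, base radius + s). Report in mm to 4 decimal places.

seg 1 [0°–34.6°] uniform, h=14: full span → s += 14 → s = 14.0000
seg 2 [34.6°–61.1°] cycloidal, h=12: full span → s += 12 → s = 26.0000
seg 3 [61.1°–174.5°] dwell: s stays 26.0000
seg 4 [174.5°–287.7°] cycloidal, h=26: θ=224.2° here. β=49.7, B=113.2. 26·(0.4390 − sin(2π·0.4390)/(2π)) = 9.8688 → s = 35.8688
radial distance = base radius + s = 45 + 35.8688 = 80.8688

80.8688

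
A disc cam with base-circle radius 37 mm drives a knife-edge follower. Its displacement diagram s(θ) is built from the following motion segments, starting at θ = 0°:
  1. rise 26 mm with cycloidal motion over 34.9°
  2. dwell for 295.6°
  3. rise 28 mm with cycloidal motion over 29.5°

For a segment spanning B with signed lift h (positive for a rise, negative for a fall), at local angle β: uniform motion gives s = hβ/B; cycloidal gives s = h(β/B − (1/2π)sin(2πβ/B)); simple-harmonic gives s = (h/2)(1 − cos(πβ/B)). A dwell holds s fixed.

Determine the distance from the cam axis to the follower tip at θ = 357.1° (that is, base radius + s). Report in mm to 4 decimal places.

seg 1 [0°–34.9°] cycloidal, h=26: full span → s += 26 → s = 26.0000
seg 2 [34.9°–330.5°] dwell: s stays 26.0000
seg 3 [330.5°–360°] cycloidal, h=28: θ=357.1° here. β=26.6, B=29.5. 28·(0.9017 − sin(2π·0.9017)/(2π)) = 27.8283 → s = 53.8283
radial distance = base radius + s = 37 + 53.8283 = 90.8283

90.8283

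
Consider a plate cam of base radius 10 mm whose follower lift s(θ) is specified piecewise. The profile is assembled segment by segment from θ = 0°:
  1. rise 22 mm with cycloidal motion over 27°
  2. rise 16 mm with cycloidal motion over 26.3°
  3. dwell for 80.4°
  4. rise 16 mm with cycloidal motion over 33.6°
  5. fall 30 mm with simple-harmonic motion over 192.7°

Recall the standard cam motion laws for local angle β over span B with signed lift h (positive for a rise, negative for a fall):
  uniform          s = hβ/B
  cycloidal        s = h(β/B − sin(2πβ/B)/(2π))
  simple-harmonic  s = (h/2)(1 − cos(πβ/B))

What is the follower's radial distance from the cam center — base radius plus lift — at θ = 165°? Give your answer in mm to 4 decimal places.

seg 1 [0°–27°] cycloidal, h=22: full span → s += 22 → s = 22.0000
seg 2 [27°–53.3°] cycloidal, h=16: full span → s += 16 → s = 38.0000
seg 3 [53.3°–133.7°] dwell: s stays 38.0000
seg 4 [133.7°–167.3°] cycloidal, h=16: θ=165° here. β=31.3, B=33.6. 16·(0.9315 − sin(2π·0.9315)/(2π)) = 15.9665 → s = 53.9665
radial distance = base radius + s = 10 + 53.9665 = 63.9665

63.9665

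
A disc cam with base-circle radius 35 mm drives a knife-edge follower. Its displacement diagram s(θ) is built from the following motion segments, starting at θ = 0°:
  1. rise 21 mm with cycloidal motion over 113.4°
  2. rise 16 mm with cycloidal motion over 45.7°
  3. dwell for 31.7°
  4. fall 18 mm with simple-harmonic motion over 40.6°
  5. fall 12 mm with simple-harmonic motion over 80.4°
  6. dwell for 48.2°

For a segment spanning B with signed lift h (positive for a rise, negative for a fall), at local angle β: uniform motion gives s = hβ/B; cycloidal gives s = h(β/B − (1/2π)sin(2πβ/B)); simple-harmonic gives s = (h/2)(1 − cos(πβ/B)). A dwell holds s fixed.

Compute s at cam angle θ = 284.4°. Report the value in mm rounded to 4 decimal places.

seg 1 [0°–113.4°] cycloidal, h=21: full span → s += 21 → s = 21.0000
seg 2 [113.4°–159.1°] cycloidal, h=16: full span → s += 16 → s = 37.0000
seg 3 [159.1°–190.8°] dwell: s stays 37.0000
seg 4 [190.8°–231.4°] simple-harmonic, h=-18: full span → s += -18 → s = 19.0000
seg 5 [231.4°–311.8°] simple-harmonic, h=-12: θ=284.4° here. β=53, B=80.4. -12/2·(1 − cos(π·0.6592)) = -8.8774 → s = 10.1226

10.1226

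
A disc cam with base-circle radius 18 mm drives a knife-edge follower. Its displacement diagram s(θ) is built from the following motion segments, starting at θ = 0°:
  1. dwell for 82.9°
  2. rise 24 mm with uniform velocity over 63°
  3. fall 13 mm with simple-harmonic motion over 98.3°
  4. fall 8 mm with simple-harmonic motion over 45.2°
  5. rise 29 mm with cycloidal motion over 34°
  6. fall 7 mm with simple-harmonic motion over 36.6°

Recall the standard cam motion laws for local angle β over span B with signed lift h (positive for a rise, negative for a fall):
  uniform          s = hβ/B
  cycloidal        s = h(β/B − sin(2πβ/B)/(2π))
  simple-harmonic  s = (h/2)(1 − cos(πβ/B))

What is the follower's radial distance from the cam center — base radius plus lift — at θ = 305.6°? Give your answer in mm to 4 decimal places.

seg 1 [0°–82.9°] dwell: s stays 0.0000
seg 2 [82.9°–145.9°] uniform, h=24: full span → s += 24 → s = 24.0000
seg 3 [145.9°–244.2°] simple-harmonic, h=-13: full span → s += -13 → s = 11.0000
seg 4 [244.2°–289.4°] simple-harmonic, h=-8: full span → s += -8 → s = 3.0000
seg 5 [289.4°–323.4°] cycloidal, h=29: θ=305.6° here. β=16.2, B=34. 29·(0.4765 − sin(2π·0.4765)/(2π)) = 13.1378 → s = 16.1378
radial distance = base radius + s = 18 + 16.1378 = 34.1378

34.1378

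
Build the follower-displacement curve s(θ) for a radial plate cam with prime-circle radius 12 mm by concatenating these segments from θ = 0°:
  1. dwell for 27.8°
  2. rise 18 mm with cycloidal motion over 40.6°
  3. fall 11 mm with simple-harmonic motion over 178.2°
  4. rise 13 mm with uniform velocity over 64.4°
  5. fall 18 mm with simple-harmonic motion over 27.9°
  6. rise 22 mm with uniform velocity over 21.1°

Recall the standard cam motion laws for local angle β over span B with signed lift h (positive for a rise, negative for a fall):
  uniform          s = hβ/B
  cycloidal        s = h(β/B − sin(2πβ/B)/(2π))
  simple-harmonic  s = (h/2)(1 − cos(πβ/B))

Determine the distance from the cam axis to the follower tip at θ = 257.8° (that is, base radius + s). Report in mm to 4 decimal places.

seg 1 [0°–27.8°] dwell: s stays 0.0000
seg 2 [27.8°–68.4°] cycloidal, h=18: full span → s += 18 → s = 18.0000
seg 3 [68.4°–246.6°] simple-harmonic, h=-11: full span → s += -11 → s = 7.0000
seg 4 [246.6°–311°] uniform, h=13: θ=257.8° here. β=11.2, B=64.4. 13·11.2/64.4 = 2.2609 → s = 9.2609
radial distance = base radius + s = 12 + 9.2609 = 21.2609

21.2609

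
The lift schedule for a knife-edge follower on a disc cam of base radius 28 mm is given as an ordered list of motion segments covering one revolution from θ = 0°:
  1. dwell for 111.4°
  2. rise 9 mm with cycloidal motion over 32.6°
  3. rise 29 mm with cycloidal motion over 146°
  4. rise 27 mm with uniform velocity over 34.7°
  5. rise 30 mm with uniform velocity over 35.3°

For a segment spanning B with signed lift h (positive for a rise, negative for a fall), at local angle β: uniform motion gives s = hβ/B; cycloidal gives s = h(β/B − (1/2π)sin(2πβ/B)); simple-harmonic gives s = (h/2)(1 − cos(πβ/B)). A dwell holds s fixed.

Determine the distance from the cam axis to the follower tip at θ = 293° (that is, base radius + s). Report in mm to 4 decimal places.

seg 1 [0°–111.4°] dwell: s stays 0.0000
seg 2 [111.4°–144°] cycloidal, h=9: full span → s += 9 → s = 9.0000
seg 3 [144°–290°] cycloidal, h=29: full span → s += 29 → s = 38.0000
seg 4 [290°–324.7°] uniform, h=27: θ=293° here. β=3, B=34.7. 27·3/34.7 = 2.3343 → s = 40.3343
radial distance = base radius + s = 28 + 40.3343 = 68.3343

68.3343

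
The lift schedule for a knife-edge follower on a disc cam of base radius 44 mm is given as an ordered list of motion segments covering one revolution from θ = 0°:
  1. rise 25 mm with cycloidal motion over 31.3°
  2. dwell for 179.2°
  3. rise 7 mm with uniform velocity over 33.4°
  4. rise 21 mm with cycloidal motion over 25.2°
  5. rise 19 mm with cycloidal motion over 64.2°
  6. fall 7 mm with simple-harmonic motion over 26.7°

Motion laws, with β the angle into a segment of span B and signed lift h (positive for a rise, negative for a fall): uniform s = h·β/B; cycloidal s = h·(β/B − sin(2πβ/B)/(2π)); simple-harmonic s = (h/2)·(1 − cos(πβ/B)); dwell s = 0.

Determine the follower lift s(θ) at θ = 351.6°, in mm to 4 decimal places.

seg 1 [0°–31.3°] cycloidal, h=25: full span → s += 25 → s = 25.0000
seg 2 [31.3°–210.5°] dwell: s stays 25.0000
seg 3 [210.5°–243.9°] uniform, h=7: full span → s += 7 → s = 32.0000
seg 4 [243.9°–269.1°] cycloidal, h=21: full span → s += 21 → s = 53.0000
seg 5 [269.1°–333.3°] cycloidal, h=19: full span → s += 19 → s = 72.0000
seg 6 [333.3°–360°] simple-harmonic, h=-7: θ=351.6° here. β=18.3, B=26.7. -7/2·(1 − cos(π·0.6854)) = -5.4252 → s = 66.5748

66.5748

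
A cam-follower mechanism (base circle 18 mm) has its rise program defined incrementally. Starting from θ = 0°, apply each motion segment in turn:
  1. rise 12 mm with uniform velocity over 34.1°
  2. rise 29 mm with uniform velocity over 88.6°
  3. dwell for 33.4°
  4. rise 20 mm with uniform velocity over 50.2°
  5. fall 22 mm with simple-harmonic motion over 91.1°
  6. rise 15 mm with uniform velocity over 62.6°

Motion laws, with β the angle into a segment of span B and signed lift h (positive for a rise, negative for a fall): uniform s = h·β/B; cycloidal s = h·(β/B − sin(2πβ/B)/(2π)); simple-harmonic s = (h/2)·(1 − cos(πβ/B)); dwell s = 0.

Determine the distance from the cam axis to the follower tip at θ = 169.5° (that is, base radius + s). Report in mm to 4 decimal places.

seg 1 [0°–34.1°] uniform, h=12: full span → s += 12 → s = 12.0000
seg 2 [34.1°–122.7°] uniform, h=29: full span → s += 29 → s = 41.0000
seg 3 [122.7°–156.1°] dwell: s stays 41.0000
seg 4 [156.1°–206.3°] uniform, h=20: θ=169.5° here. β=13.4, B=50.2. 20·13.4/50.2 = 5.3386 → s = 46.3386
radial distance = base radius + s = 18 + 46.3386 = 64.3386

64.3386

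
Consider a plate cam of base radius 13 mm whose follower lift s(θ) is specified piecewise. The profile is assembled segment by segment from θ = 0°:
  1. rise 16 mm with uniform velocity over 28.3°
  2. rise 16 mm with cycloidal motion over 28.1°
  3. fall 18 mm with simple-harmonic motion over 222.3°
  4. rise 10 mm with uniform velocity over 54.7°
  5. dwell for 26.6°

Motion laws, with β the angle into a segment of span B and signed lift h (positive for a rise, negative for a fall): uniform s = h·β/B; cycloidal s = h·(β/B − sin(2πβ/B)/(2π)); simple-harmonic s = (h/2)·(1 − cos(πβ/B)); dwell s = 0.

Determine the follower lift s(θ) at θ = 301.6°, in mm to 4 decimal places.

seg 1 [0°–28.3°] uniform, h=16: full span → s += 16 → s = 16.0000
seg 2 [28.3°–56.4°] cycloidal, h=16: full span → s += 16 → s = 32.0000
seg 3 [56.4°–278.7°] simple-harmonic, h=-18: full span → s += -18 → s = 14.0000
seg 4 [278.7°–333.4°] uniform, h=10: θ=301.6° here. β=22.9, B=54.7. 10·22.9/54.7 = 4.1865 → s = 18.1865

18.1865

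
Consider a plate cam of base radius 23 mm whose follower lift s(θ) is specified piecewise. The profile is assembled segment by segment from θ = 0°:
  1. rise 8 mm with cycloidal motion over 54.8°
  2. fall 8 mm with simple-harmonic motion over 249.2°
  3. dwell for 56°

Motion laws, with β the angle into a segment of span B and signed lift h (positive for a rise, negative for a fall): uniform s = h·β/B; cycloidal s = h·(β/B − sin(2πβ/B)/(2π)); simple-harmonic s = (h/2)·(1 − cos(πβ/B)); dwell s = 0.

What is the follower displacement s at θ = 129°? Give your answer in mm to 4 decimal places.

seg 1 [0°–54.8°] cycloidal, h=8: full span → s += 8 → s = 8.0000
seg 2 [54.8°–304°] simple-harmonic, h=-8: θ=129° here. β=74.2, B=249.2. -8/2·(1 − cos(π·0.2978)) = -1.6261 → s = 6.3739

6.3739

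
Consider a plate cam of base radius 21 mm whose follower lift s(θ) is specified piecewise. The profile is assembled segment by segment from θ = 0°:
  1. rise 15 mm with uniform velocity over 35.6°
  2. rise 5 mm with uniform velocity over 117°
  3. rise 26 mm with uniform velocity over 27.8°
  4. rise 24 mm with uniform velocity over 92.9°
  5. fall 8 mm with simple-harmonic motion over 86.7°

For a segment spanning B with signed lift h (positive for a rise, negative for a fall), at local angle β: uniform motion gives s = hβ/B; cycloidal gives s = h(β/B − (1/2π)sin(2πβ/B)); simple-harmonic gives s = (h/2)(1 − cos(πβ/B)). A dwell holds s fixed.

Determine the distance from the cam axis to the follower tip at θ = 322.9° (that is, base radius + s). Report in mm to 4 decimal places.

seg 1 [0°–35.6°] uniform, h=15: full span → s += 15 → s = 15.0000
seg 2 [35.6°–152.6°] uniform, h=5: full span → s += 5 → s = 20.0000
seg 3 [152.6°–180.4°] uniform, h=26: full span → s += 26 → s = 46.0000
seg 4 [180.4°–273.3°] uniform, h=24: full span → s += 24 → s = 70.0000
seg 5 [273.3°–360°] simple-harmonic, h=-8: θ=322.9° here. β=49.6, B=86.7. -8/2·(1 − cos(π·0.5721)) = -4.8982 → s = 65.1018
radial distance = base radius + s = 21 + 65.1018 = 86.1018

86.1018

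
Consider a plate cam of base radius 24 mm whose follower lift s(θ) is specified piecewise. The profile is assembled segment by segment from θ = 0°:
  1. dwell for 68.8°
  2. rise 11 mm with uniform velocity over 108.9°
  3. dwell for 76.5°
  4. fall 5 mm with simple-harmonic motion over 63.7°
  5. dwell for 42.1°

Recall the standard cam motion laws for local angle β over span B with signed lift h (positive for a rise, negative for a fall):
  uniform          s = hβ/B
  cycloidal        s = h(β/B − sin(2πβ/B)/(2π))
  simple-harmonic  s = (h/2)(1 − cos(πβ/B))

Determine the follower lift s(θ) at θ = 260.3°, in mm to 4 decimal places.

seg 1 [0°–68.8°] dwell: s stays 0.0000
seg 2 [68.8°–177.7°] uniform, h=11: full span → s += 11 → s = 11.0000
seg 3 [177.7°–254.2°] dwell: s stays 11.0000
seg 4 [254.2°–317.9°] simple-harmonic, h=-5: θ=260.3° here. β=6.1, B=63.7. -5/2·(1 − cos(π·0.0958)) = -0.1123 → s = 10.8877

10.8877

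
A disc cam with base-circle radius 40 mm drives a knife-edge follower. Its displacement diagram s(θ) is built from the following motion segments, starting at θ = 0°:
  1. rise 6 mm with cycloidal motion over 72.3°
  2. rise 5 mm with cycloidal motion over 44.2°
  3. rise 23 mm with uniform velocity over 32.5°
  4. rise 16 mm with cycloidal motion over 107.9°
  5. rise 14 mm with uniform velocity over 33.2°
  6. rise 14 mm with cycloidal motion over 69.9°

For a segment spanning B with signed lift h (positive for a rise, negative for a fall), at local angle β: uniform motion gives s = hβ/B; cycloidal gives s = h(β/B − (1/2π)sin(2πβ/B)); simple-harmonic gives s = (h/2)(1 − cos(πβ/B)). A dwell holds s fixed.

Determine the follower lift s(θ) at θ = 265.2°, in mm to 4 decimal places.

seg 1 [0°–72.3°] cycloidal, h=6: full span → s += 6 → s = 6.0000
seg 2 [72.3°–116.5°] cycloidal, h=5: full span → s += 5 → s = 11.0000
seg 3 [116.5°–149°] uniform, h=23: full span → s += 23 → s = 34.0000
seg 4 [149°–256.9°] cycloidal, h=16: full span → s += 16 → s = 50.0000
seg 5 [256.9°–290.1°] uniform, h=14: θ=265.2° here. β=8.3, B=33.2. 14·8.3/33.2 = 3.5000 → s = 53.5000

53.5000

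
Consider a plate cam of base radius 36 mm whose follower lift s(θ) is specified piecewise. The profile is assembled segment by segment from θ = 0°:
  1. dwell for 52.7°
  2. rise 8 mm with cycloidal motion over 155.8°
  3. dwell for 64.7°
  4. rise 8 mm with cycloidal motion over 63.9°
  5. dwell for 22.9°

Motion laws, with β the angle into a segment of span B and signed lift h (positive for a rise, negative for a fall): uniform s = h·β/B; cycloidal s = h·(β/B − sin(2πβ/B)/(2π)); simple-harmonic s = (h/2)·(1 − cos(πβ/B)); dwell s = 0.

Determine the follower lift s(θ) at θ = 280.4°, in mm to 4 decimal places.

seg 1 [0°–52.7°] dwell: s stays 0.0000
seg 2 [52.7°–208.5°] cycloidal, h=8: full span → s += 8 → s = 8.0000
seg 3 [208.5°–273.2°] dwell: s stays 8.0000
seg 4 [273.2°–337.1°] cycloidal, h=8: θ=280.4° here. β=7.2, B=63.9. 8·(0.1127 − sin(2π·0.1127)/(2π)) = 0.0734 → s = 8.0734

8.0734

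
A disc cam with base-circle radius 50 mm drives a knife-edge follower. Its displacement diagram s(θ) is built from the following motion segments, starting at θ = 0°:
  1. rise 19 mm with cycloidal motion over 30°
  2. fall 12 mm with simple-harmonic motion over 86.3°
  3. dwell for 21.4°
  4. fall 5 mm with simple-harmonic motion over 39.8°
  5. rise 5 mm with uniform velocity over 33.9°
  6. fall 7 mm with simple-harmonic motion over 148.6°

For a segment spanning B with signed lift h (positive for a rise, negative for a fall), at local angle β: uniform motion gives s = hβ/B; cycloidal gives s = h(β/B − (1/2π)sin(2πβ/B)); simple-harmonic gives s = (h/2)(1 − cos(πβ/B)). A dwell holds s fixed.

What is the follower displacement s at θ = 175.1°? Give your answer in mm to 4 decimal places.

seg 1 [0°–30°] cycloidal, h=19: full span → s += 19 → s = 19.0000
seg 2 [30°–116.3°] simple-harmonic, h=-12: full span → s += -12 → s = 7.0000
seg 3 [116.3°–137.7°] dwell: s stays 7.0000
seg 4 [137.7°–177.5°] simple-harmonic, h=-5: θ=175.1° here. β=37.4, B=39.8. -5/2·(1 − cos(π·0.9397)) = -4.9553 → s = 2.0447

2.0447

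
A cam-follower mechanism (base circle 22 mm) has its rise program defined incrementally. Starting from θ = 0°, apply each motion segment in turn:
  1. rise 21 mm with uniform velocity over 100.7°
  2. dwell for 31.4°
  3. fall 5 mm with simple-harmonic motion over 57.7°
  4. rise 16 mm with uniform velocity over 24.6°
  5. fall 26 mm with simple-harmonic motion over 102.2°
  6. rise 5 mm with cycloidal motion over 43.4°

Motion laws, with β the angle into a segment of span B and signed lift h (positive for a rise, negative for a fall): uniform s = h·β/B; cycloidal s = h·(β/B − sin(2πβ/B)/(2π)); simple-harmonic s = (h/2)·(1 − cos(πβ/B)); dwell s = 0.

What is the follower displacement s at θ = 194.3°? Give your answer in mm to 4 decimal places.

seg 1 [0°–100.7°] uniform, h=21: full span → s += 21 → s = 21.0000
seg 2 [100.7°–132.1°] dwell: s stays 21.0000
seg 3 [132.1°–189.8°] simple-harmonic, h=-5: full span → s += -5 → s = 16.0000
seg 4 [189.8°–214.4°] uniform, h=16: θ=194.3° here. β=4.5, B=24.6. 16·4.5/24.6 = 2.9268 → s = 18.9268

18.9268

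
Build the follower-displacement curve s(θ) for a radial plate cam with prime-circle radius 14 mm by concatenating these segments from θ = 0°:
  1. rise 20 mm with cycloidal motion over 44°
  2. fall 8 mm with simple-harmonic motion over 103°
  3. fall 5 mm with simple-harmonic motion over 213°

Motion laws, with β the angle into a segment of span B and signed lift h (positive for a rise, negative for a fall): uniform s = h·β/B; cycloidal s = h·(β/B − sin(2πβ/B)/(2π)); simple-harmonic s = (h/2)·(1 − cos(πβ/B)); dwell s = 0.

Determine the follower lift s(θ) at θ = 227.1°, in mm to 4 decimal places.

seg 1 [0°–44°] cycloidal, h=20: full span → s += 20 → s = 20.0000
seg 2 [44°–147°] simple-harmonic, h=-8: full span → s += -8 → s = 12.0000
seg 3 [147°–360°] simple-harmonic, h=-5: θ=227.1° here. β=80.1, B=213. -5/2·(1 − cos(π·0.3761)) = -1.5510 → s = 10.4490

10.4490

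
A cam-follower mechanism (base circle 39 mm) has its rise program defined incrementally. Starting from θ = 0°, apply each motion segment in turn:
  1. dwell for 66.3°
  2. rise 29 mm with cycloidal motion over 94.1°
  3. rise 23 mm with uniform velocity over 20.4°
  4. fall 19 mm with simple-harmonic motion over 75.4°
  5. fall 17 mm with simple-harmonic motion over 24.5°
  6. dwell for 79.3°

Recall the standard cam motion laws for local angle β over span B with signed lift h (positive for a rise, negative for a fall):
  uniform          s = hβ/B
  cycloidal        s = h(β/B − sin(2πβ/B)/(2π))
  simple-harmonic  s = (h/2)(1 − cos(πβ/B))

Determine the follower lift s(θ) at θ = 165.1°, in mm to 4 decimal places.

seg 1 [0°–66.3°] dwell: s stays 0.0000
seg 2 [66.3°–160.4°] cycloidal, h=29: full span → s += 29 → s = 29.0000
seg 3 [160.4°–180.8°] uniform, h=23: θ=165.1° here. β=4.7, B=20.4. 23·4.7/20.4 = 5.2990 → s = 34.2990

34.2990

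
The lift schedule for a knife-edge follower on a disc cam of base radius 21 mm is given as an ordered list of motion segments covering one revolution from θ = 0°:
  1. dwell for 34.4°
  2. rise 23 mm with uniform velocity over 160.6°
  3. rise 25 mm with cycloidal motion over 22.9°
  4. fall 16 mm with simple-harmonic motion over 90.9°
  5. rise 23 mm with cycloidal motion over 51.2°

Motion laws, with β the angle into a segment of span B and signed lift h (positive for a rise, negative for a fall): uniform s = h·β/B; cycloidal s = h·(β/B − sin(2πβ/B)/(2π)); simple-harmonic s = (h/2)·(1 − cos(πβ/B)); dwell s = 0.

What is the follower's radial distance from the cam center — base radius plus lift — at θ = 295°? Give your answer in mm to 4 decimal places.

seg 1 [0°–34.4°] dwell: s stays 0.0000
seg 2 [34.4°–195°] uniform, h=23: full span → s += 23 → s = 23.0000
seg 3 [195°–217.9°] cycloidal, h=25: full span → s += 25 → s = 48.0000
seg 4 [217.9°–308.8°] simple-harmonic, h=-16: θ=295° here. β=77.1, B=90.9. -16/2·(1 − cos(π·0.8482)) = -15.1072 → s = 32.8928
radial distance = base radius + s = 21 + 32.8928 = 53.8928

53.8928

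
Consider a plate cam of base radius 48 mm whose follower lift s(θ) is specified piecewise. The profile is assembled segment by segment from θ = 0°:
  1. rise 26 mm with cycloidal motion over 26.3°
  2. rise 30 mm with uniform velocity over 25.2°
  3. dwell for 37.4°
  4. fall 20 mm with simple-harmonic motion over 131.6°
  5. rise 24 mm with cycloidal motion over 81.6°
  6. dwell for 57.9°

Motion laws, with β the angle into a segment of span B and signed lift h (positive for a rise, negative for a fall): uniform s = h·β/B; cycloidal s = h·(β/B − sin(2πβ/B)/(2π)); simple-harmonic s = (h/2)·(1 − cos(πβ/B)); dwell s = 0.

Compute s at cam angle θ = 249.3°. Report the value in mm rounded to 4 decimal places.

seg 1 [0°–26.3°] cycloidal, h=26: full span → s += 26 → s = 26.0000
seg 2 [26.3°–51.5°] uniform, h=30: full span → s += 30 → s = 56.0000
seg 3 [51.5°–88.9°] dwell: s stays 56.0000
seg 4 [88.9°–220.5°] simple-harmonic, h=-20: full span → s += -20 → s = 36.0000
seg 5 [220.5°–302.1°] cycloidal, h=24: θ=249.3° here. β=28.8, B=81.6. 24·(0.3529 − sin(2π·0.3529)/(2π)) = 5.4224 → s = 41.4224

41.4224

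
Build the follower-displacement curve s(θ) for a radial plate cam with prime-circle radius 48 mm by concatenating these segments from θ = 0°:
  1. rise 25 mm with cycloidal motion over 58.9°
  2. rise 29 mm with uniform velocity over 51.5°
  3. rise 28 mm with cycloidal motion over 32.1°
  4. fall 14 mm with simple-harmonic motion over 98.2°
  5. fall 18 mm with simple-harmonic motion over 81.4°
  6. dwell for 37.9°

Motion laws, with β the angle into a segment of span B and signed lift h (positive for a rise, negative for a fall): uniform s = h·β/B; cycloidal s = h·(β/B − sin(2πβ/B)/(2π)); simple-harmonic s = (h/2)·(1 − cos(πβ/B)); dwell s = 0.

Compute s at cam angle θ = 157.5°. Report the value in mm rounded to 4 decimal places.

seg 1 [0°–58.9°] cycloidal, h=25: full span → s += 25 → s = 25.0000
seg 2 [58.9°–110.4°] uniform, h=29: full span → s += 29 → s = 54.0000
seg 3 [110.4°–142.5°] cycloidal, h=28: full span → s += 28 → s = 82.0000
seg 4 [142.5°–240.7°] simple-harmonic, h=-14: θ=157.5° here. β=15, B=98.2. -14/2·(1 − cos(π·0.1527)) = -0.7906 → s = 81.2094

81.2094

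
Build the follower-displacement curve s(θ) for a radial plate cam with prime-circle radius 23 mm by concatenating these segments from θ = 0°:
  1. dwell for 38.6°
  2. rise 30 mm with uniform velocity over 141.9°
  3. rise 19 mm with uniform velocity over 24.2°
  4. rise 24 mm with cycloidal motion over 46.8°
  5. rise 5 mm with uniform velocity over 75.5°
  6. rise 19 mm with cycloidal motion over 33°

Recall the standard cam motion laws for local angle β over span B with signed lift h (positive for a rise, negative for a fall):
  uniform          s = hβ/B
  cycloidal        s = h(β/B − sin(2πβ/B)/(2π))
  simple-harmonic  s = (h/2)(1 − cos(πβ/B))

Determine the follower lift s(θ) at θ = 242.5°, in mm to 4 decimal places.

seg 1 [0°–38.6°] dwell: s stays 0.0000
seg 2 [38.6°–180.5°] uniform, h=30: full span → s += 30 → s = 30.0000
seg 3 [180.5°–204.7°] uniform, h=19: full span → s += 19 → s = 49.0000
seg 4 [204.7°–251.5°] cycloidal, h=24: θ=242.5° here. β=37.8, B=46.8. 24·(0.8077 − sin(2π·0.8077)/(2π)) = 22.9561 → s = 71.9561

71.9561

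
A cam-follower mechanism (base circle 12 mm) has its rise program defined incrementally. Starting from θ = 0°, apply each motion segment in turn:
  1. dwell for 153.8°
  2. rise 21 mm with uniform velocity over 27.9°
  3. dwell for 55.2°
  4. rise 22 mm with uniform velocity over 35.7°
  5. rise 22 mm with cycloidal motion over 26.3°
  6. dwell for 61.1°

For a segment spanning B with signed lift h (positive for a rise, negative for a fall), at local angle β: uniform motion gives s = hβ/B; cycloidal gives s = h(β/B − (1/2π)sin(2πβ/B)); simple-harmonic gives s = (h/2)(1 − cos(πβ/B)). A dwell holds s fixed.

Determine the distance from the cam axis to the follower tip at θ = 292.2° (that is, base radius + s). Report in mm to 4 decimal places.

seg 1 [0°–153.8°] dwell: s stays 0.0000
seg 2 [153.8°–181.7°] uniform, h=21: full span → s += 21 → s = 21.0000
seg 3 [181.7°–236.9°] dwell: s stays 21.0000
seg 4 [236.9°–272.6°] uniform, h=22: full span → s += 22 → s = 43.0000
seg 5 [272.6°–298.9°] cycloidal, h=22: θ=292.2° here. β=19.6, B=26.3. 22·(0.7452 − sin(2π·0.7452)/(2π)) = 19.8953 → s = 62.8953
radial distance = base radius + s = 12 + 62.8953 = 74.8953

74.8953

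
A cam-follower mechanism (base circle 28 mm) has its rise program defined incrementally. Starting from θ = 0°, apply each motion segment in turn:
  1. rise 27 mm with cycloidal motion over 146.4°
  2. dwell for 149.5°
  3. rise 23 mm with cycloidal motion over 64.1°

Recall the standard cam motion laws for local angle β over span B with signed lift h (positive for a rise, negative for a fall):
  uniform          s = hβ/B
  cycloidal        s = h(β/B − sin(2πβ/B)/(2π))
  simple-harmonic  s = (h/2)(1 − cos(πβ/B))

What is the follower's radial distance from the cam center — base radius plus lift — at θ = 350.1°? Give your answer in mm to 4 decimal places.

seg 1 [0°–146.4°] cycloidal, h=27: full span → s += 27 → s = 27.0000
seg 2 [146.4°–295.9°] dwell: s stays 27.0000
seg 3 [295.9°–360°] cycloidal, h=23: θ=350.1° here. β=54.2, B=64.1. 23·(0.8456 − sin(2π·0.8456)/(2π)) = 22.4681 → s = 49.4681
radial distance = base radius + s = 28 + 49.4681 = 77.4681

77.4681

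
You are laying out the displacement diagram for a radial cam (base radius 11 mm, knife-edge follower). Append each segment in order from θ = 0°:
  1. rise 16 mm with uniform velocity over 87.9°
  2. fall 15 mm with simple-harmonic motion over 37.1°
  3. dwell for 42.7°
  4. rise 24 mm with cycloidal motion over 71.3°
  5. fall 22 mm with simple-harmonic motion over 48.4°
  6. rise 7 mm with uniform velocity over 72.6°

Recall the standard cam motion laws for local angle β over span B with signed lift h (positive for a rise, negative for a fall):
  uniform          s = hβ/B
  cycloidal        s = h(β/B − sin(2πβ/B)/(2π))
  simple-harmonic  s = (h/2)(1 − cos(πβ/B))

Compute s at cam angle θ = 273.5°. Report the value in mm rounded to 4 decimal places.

seg 1 [0°–87.9°] uniform, h=16: full span → s += 16 → s = 16.0000
seg 2 [87.9°–125°] simple-harmonic, h=-15: full span → s += -15 → s = 1.0000
seg 3 [125°–167.7°] dwell: s stays 1.0000
seg 4 [167.7°–239°] cycloidal, h=24: full span → s += 24 → s = 25.0000
seg 5 [239°–287.4°] simple-harmonic, h=-22: θ=273.5° here. β=34.5, B=48.4. -22/2·(1 − cos(π·0.7128)) = -17.8184 → s = 7.1816

7.1816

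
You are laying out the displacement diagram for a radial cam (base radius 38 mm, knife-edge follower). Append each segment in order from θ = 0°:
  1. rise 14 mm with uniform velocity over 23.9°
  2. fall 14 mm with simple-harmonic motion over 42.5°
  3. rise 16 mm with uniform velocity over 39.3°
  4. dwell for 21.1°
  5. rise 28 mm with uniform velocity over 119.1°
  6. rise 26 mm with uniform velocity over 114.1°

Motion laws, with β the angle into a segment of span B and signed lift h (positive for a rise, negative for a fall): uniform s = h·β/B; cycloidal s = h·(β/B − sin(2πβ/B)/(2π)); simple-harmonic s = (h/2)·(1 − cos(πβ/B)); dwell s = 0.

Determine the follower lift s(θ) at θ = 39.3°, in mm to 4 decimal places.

seg 1 [0°–23.9°] uniform, h=14: full span → s += 14 → s = 14.0000
seg 2 [23.9°–66.4°] simple-harmonic, h=-14: θ=39.3° here. β=15.4, B=42.5. -14/2·(1 − cos(π·0.3624)) = -4.0664 → s = 9.9336

9.9336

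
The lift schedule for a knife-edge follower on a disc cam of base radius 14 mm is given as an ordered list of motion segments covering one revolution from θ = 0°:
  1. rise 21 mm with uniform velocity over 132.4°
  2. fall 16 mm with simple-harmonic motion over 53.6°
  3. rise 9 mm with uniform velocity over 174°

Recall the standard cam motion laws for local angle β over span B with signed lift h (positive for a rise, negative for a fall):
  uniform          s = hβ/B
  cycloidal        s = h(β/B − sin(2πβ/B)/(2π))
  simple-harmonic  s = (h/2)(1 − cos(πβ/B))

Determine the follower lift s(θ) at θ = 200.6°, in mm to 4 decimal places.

seg 1 [0°–132.4°] uniform, h=21: full span → s += 21 → s = 21.0000
seg 2 [132.4°–186°] simple-harmonic, h=-16: full span → s += -16 → s = 5.0000
seg 3 [186°–360°] uniform, h=9: θ=200.6° here. β=14.6, B=174. 9·14.6/174 = 0.7552 → s = 5.7552

5.7552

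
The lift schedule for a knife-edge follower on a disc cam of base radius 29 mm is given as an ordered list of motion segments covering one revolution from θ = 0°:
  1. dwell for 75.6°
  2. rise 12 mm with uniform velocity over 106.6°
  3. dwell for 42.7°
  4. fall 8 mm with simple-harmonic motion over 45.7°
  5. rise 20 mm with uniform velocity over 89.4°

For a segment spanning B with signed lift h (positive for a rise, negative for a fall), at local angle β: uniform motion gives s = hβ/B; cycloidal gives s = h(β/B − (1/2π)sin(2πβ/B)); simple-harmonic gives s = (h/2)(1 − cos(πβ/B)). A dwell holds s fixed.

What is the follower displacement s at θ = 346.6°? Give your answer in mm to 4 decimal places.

seg 1 [0°–75.6°] dwell: s stays 0.0000
seg 2 [75.6°–182.2°] uniform, h=12: full span → s += 12 → s = 12.0000
seg 3 [182.2°–224.9°] dwell: s stays 12.0000
seg 4 [224.9°–270.6°] simple-harmonic, h=-8: full span → s += -8 → s = 4.0000
seg 5 [270.6°–360°] uniform, h=20: θ=346.6° here. β=76, B=89.4. 20·76/89.4 = 17.0022 → s = 21.0022

21.0022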